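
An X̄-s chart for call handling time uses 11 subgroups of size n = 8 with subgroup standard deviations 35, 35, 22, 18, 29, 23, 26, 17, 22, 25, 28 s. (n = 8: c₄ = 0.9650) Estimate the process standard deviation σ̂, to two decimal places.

26.38

s̄ = (35 + 35 + 22 + 18 + 29 + 23 + 26 + 17 + 22 + 25 + 28) / 11 = 25.4545
σ̂ = s̄ / c₄ = 25.4545 / 0.9650 = 26.3778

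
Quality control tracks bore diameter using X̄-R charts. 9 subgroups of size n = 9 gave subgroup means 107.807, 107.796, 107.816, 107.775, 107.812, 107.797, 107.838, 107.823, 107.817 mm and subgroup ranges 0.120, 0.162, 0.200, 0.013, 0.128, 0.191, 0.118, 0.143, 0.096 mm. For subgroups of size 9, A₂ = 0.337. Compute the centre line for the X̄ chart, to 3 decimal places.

X̄̄ = (107.807 + 107.796 + 107.816 + 107.775 + 107.812 + 107.797 + 107.838 + 107.823 + 107.817) / 9 = 970.2810 / 9 = 107.8090
CL = X̄̄ = 107.8090

107.809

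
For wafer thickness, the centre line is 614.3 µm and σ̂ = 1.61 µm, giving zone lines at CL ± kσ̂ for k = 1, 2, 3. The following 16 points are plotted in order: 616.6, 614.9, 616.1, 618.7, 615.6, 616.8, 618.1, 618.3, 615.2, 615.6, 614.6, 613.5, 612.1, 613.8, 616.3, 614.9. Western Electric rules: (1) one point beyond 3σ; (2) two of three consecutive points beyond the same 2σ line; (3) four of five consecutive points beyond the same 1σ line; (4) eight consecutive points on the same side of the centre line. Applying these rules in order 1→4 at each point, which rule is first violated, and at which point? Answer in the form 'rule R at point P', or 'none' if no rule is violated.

rule 3 at point 7

Zone of each point (C = within 1σ̂, B = 1σ̂–2σ̂, A = 2σ̂–3σ̂, * = beyond 3σ̂; sign = side of CL): 1:+B, 2:+C, 3:+B, 4:+A, 5:+C, 6:+B, 7:+A, 8:+A, 9:+C, 10:+C, 11:+C, 12:-C, 13:-B, 14:-C, 15:+B, 16:+C
Rule 3 (four of five consecutive points beyond the same 1σ limit) is satisfied at point 7.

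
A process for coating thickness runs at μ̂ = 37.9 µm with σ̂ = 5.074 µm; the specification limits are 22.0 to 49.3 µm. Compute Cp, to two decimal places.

0.90

Cp = (USL − LSL) / (6σ̂) = (49.3 − 22.0) / (6 × 5.074) = 27.3000 / 30.4440 = 0.8967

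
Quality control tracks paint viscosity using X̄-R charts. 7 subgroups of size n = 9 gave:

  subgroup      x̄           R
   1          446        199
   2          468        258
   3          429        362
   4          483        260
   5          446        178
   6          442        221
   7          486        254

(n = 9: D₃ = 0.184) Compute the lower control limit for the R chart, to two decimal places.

R̄ = (199 + 258 + 362 + 260 + 178 + 221 + 254) / 7 = 1732.0000 / 7 = 247.4286
LCL_R = D₃·R̄ = 0.184 × 247.4286 = 45.5269

45.53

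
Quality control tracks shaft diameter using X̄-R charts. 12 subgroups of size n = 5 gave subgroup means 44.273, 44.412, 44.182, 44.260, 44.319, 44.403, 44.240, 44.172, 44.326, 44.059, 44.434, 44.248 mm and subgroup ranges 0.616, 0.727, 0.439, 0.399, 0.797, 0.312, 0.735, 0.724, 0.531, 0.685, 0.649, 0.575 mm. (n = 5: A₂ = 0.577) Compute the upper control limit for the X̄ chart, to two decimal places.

X̄̄ = (44.273 + 44.412 + 44.182 + 44.260 + 44.319 + 44.403 + 44.240 + 44.172 + 44.326 + 44.059 + 44.434 + 44.248) / 12 = 531.3280 / 12 = 44.2773
R̄ = (0.616 + 0.727 + 0.439 + 0.399 + 0.797 + 0.312 + 0.735 + 0.724 + 0.531 + 0.685 + 0.649 + 0.575) / 12 = 7.1890 / 12 = 0.5991
UCL = X̄̄ + A₂·R̄ = 44.2773 + 0.577 × 0.5991 = 44.6230

44.62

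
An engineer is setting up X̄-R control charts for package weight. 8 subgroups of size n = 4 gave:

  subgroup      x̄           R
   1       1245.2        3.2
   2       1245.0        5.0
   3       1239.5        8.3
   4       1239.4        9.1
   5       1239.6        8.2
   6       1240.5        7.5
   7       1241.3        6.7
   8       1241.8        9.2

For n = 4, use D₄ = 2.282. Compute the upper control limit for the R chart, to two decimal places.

R̄ = (3.2 + 5.0 + 8.3 + 9.1 + 8.2 + 7.5 + 6.7 + 9.2) / 8 = 57.2000 / 8 = 7.1500
UCL_R = D₄·R̄ = 2.282 × 7.1500 = 16.3163

16.32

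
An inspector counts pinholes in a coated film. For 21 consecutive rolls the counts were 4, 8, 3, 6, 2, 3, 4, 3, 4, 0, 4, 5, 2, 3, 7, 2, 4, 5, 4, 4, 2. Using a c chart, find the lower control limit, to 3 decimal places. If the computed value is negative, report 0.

c̄ = (4 + 8 + 3 + 6 + 2 + 3 + 4 + 3 + 4 + 0 + 4 + 5 + 2 + 3 + 7 + 2 + 4 + 5 + 4 + 4 + 2) / 21 = 79 / 21 = 3.7619
LCL = c̄ − 3√c̄ = 3.7619 − 3 × 1.9396 = -2.0568 → 0 (cannot be negative)

0.000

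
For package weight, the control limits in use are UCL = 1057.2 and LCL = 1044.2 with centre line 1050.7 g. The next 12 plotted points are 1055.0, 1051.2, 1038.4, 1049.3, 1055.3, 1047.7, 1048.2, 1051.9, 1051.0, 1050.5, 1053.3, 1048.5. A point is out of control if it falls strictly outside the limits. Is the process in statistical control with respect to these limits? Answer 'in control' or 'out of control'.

out of control

Compare each point to [1044.2, 1057.2]: sample 3 = 1038.4 < LCL.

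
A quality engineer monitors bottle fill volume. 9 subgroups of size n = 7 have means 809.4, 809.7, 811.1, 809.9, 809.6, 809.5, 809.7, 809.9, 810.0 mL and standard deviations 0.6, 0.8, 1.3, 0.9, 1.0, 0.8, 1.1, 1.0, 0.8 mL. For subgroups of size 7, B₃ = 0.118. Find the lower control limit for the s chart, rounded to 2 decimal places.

0.11

s̄ = (0.6 + 0.8 + 1.3 + 0.9 + 1.0 + 0.8 + 1.1 + 1.0 + 0.8) / 9 = 0.9222
LCL_s = B₃·s̄ = 0.118 × 0.9222 = 0.1088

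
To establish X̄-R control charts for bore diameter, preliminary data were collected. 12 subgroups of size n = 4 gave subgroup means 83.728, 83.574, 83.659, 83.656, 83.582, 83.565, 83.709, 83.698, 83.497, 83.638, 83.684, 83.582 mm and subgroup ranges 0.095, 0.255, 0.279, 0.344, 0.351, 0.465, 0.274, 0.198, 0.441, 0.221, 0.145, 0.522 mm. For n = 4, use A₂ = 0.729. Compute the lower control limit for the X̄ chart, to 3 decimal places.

83.413

X̄̄ = (83.728 + 83.574 + 83.659 + 83.656 + 83.582 + 83.565 + 83.709 + 83.698 + 83.497 + 83.638 + 83.684 + 83.582) / 12 = 1003.5720 / 12 = 83.6310
R̄ = (0.095 + 0.255 + 0.279 + 0.344 + 0.351 + 0.465 + 0.274 + 0.198 + 0.441 + 0.221 + 0.145 + 0.522) / 12 = 3.5900 / 12 = 0.2992
LCL = X̄̄ − A₂·R̄ = 83.6310 − 0.729 × 0.2992 = 83.4129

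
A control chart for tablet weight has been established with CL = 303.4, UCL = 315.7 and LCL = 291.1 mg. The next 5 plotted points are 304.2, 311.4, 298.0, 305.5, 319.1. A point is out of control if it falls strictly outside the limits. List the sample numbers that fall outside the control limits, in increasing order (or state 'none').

5

Compare each point to [291.1, 315.7]: sample 5 = 319.1 > UCL.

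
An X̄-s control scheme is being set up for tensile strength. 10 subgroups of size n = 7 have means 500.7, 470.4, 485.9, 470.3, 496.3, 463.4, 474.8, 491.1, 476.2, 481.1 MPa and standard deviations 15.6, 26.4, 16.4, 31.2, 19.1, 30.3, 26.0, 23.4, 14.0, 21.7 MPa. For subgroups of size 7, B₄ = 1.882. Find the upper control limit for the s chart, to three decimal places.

42.176

s̄ = (15.6 + 26.4 + 16.4 + 31.2 + 19.1 + 30.3 + 26.0 + 23.4 + 14.0 + 21.7) / 10 = 22.4100
UCL_s = B₄·s̄ = 1.882 × 22.4100 = 42.1756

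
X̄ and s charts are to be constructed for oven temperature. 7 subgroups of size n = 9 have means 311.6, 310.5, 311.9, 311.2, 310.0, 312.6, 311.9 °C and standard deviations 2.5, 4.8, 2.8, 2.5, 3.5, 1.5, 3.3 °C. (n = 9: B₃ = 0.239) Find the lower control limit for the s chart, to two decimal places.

s̄ = (2.5 + 4.8 + 2.8 + 2.5 + 3.5 + 1.5 + 3.3) / 7 = 2.9857
LCL_s = B₃·s̄ = 0.239 × 2.9857 = 0.7136

0.71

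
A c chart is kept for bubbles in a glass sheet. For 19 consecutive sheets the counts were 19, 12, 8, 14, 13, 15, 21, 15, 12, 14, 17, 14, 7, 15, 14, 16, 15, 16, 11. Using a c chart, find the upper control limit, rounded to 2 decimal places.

25.37

c̄ = (19 + 12 + 8 + 14 + 13 + 15 + 21 + 15 + 12 + 14 + 17 + 14 + 7 + 15 + 14 + 16 + 15 + 16 + 11) / 19 = 268 / 19 = 14.1053
UCL = c̄ + 3√c̄ = 14.1053 + 3 × √14.1053 = 14.1053 + 3 × 3.7557 = 25.3724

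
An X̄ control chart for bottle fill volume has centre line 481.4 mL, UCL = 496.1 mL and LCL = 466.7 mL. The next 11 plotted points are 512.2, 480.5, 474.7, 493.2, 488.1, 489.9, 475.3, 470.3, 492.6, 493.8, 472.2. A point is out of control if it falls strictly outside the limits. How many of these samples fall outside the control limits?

Compare each point to [466.7, 496.1]: sample 1 = 512.2 > UCL.

1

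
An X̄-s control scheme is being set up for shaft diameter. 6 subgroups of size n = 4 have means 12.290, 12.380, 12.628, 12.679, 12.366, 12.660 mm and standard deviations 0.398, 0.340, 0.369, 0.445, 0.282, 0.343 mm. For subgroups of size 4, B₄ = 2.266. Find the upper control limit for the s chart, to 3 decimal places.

0.822

s̄ = (0.398 + 0.340 + 0.369 + 0.445 + 0.282 + 0.343) / 6 = 0.3628
UCL_s = B₄·s̄ = 2.266 × 0.3628 = 0.8222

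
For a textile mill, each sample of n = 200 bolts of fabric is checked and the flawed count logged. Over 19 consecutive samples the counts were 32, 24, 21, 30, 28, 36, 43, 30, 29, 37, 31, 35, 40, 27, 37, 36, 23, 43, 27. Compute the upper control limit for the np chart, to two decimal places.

p̄ = Σdᵢ / (k·n) = 609 / (19 × 200) = 0.16026
UCL = np̄ + 3·√(np̄(1−p̄)) = 32.0526 + 3 × √(32.0526×0.83974) = 32.0526 + 3 × 5.1880 = 47.6168

47.62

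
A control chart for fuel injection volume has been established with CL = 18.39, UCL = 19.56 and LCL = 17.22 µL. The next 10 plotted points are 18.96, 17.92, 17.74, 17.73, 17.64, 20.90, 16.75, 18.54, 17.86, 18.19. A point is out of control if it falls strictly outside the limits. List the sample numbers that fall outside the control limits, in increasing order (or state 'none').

Compare each point to [17.22, 19.56]: sample 6 = 20.90 > UCL; sample 7 = 16.75 < LCL.

6, 7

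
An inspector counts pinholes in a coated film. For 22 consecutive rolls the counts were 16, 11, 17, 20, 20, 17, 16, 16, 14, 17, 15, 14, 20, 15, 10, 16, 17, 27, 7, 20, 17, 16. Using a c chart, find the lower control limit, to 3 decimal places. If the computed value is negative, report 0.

c̄ = (16 + 11 + 17 + 20 + 20 + 17 + 16 + 16 + 14 + 17 + 15 + 14 + 20 + 15 + 10 + 16 + 17 + 27 + 7 + 20 + 17 + 16) / 22 = 358 / 22 = 16.2727
LCL = c̄ − 3√c̄ = 16.2727 − 3 × 4.0339 = 4.1709

4.171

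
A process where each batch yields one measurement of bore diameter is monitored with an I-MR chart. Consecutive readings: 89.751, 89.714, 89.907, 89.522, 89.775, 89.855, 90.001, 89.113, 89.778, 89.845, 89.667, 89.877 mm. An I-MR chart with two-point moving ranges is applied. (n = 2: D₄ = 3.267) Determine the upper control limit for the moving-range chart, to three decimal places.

0.921

Moving ranges: 0.037, 0.193, 0.385, 0.253, 0.080, 0.146, 0.888, 0.665, 0.067, 0.178, 0.210; M̄R̄ = 3.1020 / 11 = 0.2820
UCL_MR = D₄·M̄R̄ = 3.267 × 0.2820 = 0.9213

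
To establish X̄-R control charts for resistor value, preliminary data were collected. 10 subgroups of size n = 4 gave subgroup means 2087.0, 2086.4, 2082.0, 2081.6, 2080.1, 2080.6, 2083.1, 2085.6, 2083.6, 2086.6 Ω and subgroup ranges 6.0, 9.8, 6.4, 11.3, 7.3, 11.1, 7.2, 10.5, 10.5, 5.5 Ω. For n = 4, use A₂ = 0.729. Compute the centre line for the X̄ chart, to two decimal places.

2083.66

X̄̄ = (2087.0 + 2086.4 + 2082.0 + 2081.6 + 2080.1 + 2080.6 + 2083.1 + 2085.6 + 2083.6 + 2086.6) / 10 = 20836.6000 / 10 = 2083.6600
CL = X̄̄ = 2083.6600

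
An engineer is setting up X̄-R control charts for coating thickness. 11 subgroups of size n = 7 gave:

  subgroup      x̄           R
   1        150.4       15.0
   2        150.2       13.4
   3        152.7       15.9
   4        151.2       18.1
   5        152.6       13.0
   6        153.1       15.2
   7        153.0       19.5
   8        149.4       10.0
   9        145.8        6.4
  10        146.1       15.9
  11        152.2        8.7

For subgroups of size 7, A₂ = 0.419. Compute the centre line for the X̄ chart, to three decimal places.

150.609

X̄̄ = (150.4 + 150.2 + 152.7 + 151.2 + 152.6 + 153.1 + 153.0 + 149.4 + 145.8 + 146.1 + 152.2) / 11 = 1656.7000 / 11 = 150.6091
CL = X̄̄ = 150.6091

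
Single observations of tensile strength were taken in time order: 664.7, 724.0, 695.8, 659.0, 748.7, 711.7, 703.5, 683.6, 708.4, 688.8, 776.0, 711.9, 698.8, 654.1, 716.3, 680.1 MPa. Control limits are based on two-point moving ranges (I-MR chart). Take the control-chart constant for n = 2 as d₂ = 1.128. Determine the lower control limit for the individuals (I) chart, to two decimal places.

X̄ = (664.7 + 724.0 + 695.8 + 659.0 + 748.7 + 711.7 + 703.5 + 683.6 + 708.4 + 688.8 + 776.0 + 711.9 + 698.8 + 654.1 + 716.3 + 680.1) / 16 = 701.5875
Moving ranges: 59.3, 28.2, 36.8, 89.7, 37.0, 8.2, 19.9, 24.8, 19.6, 87.2, 64.1, 13.1, 44.7, 62.2, 36.2; M̄R̄ = 631.0000 / 15 = 42.0667
LCL = X̄ − 3·M̄R̄/d₂ = 701.5875 − 3 × 42.0667 / 1.128 = 589.7081

589.71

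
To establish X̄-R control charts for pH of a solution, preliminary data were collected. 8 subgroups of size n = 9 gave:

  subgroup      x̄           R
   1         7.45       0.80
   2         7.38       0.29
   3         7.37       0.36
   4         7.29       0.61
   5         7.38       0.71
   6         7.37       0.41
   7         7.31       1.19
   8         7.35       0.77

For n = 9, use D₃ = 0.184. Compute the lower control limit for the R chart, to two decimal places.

R̄ = (0.80 + 0.29 + 0.36 + 0.61 + 0.71 + 0.41 + 1.19 + 0.77) / 8 = 5.1400 / 8 = 0.6425
LCL_R = D₃·R̄ = 0.184 × 0.6425 = 0.1182

0.12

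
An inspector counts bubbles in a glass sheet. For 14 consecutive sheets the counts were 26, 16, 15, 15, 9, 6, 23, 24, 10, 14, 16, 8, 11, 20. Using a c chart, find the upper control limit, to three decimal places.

c̄ = (26 + 16 + 15 + 15 + 9 + 6 + 23 + 24 + 10 + 14 + 16 + 8 + 11 + 20) / 14 = 213 / 14 = 15.2143
UCL = c̄ + 3√c̄ = 15.2143 + 3 × √15.2143 = 15.2143 + 3 × 3.9005 = 26.9159

26.916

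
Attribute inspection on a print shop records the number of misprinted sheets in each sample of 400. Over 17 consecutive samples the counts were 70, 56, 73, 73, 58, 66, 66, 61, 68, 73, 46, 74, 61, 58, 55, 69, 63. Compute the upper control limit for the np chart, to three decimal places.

86.130

p̄ = Σdᵢ / (k·n) = 1090 / (17 × 400) = 0.16029
UCL = np̄ + 3·√(np̄(1−p̄)) = 64.1176 + 3 × √(64.1176×0.83971) = 64.1176 + 3 × 7.3376 = 86.1304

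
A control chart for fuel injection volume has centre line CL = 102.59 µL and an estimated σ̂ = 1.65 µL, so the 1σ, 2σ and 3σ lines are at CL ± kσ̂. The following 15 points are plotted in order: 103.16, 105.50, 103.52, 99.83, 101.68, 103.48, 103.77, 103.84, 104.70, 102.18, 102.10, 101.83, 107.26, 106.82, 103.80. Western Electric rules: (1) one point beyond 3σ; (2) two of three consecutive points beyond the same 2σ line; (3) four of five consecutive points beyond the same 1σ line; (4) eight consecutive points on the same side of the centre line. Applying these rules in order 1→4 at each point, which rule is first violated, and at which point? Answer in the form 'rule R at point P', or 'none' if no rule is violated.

rule 2 at point 14

Zone of each point (C = within 1σ̂, B = 1σ̂–2σ̂, A = 2σ̂–3σ̂, * = beyond 3σ̂; sign = side of CL): 1:+C, 2:+B, 3:+C, 4:-B, 5:-C, 6:+C, 7:+C, 8:+C, 9:+B, 10:-C, 11:-C, 12:-C, 13:+A, 14:+A, 15:+C
Rule 2 (two of three consecutive points beyond the same 2σ limit) is satisfied at point 14.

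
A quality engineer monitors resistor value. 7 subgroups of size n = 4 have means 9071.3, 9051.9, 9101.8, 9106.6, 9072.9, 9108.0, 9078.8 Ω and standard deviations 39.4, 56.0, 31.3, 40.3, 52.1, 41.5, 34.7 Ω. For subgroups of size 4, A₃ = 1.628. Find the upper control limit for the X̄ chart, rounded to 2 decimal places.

X̄̄ = (9071.3 + 9051.9 + 9101.8 + 9106.6 + 9072.9 + 9108.0 + 9078.8) / 7 = 9084.4714
s̄ = (39.4 + 56.0 + 31.3 + 40.3 + 52.1 + 41.5 + 34.7) / 7 = 42.1857
UCL = X̄̄ + A₃·s̄ = 9084.4714 + 1.628 × 42.1857 = 9153.1498

9153.15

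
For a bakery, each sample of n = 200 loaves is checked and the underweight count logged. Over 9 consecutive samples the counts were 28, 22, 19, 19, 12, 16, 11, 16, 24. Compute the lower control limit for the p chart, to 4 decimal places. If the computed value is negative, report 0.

0.0312

p̄ = Σdᵢ / (k·n) = 167 / (9 × 200) = 0.09278
LCL = p̄ − 3·√(p̄(1−p̄)/n) = 0.09278 − 3 × 0.02051 = 0.03123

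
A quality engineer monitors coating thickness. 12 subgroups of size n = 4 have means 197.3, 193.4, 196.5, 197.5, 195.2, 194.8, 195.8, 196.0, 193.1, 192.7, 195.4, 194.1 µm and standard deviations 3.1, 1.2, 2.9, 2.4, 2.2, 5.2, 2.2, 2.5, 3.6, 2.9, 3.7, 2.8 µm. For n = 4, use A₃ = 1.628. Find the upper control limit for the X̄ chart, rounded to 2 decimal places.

X̄̄ = (197.3 + 193.4 + 196.5 + 197.5 + 195.2 + 194.8 + 195.8 + 196.0 + 193.1 + 192.7 + 195.4 + 194.1) / 12 = 195.1500
s̄ = (3.1 + 1.2 + 2.9 + 2.4 + 2.2 + 5.2 + 2.2 + 2.5 + 3.6 + 2.9 + 3.7 + 2.8) / 12 = 2.8917
UCL = X̄̄ + A₃·s̄ = 195.1500 + 1.628 × 2.8917 = 199.8576

199.86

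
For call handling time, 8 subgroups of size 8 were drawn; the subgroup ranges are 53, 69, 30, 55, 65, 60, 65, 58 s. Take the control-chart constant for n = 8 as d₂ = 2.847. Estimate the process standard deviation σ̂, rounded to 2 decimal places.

19.98

R̄ = (53 + 69 + 30 + 55 + 65 + 60 + 65 + 58) / 8 = 56.8750
σ̂ = R̄ / d₂ = 56.8750 / 2.847 = 19.9772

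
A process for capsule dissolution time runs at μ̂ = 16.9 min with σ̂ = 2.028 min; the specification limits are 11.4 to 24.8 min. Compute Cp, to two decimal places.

Cp = (USL − LSL) / (6σ̂) = (24.8 − 11.4) / (6 × 2.028) = 13.4000 / 12.1680 = 1.1012

1.10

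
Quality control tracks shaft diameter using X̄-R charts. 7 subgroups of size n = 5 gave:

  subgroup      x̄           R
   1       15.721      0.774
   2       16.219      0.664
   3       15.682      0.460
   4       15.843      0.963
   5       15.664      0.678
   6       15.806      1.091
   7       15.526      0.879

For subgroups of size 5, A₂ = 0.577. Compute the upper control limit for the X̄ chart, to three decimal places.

X̄̄ = (15.721 + 16.219 + 15.682 + 15.843 + 15.664 + 15.806 + 15.526) / 7 = 110.4610 / 7 = 15.7801
R̄ = (0.774 + 0.664 + 0.460 + 0.963 + 0.678 + 1.091 + 0.879) / 7 = 5.5090 / 7 = 0.7870
UCL = X̄̄ + A₂·R̄ = 15.7801 + 0.577 × 0.7870 = 16.2342

16.234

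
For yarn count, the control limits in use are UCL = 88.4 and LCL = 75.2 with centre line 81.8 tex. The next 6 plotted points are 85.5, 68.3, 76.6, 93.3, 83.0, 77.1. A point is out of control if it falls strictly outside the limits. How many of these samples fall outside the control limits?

2

Compare each point to [75.2, 88.4]: sample 2 = 68.3 < LCL; sample 4 = 93.3 > UCL.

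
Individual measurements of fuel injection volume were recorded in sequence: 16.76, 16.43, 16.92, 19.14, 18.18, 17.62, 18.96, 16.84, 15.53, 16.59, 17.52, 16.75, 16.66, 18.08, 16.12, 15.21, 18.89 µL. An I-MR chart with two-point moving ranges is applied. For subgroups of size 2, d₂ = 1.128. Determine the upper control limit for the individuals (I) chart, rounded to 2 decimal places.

X̄ = (16.76 + 16.43 + 16.92 + 19.14 + 18.18 + 17.62 + 18.96 + 16.84 + 15.53 + 16.59 + 17.52 + 16.75 + 16.66 + 18.08 + 16.12 + 15.21 + 18.89) / 17 = 17.1882
Moving ranges: 0.33, 0.49, 2.22, 0.96, 0.56, 1.34, 2.12, 1.31, 1.06, 0.93, 0.77, 0.09, 1.42, 1.96, 0.91, 3.68; M̄R̄ = 20.1500 / 16 = 1.2594
UCL = X̄ + 3·M̄R̄/d₂ = 17.1882 + 3 × 1.2594 / 1.128 = 20.5376

20.54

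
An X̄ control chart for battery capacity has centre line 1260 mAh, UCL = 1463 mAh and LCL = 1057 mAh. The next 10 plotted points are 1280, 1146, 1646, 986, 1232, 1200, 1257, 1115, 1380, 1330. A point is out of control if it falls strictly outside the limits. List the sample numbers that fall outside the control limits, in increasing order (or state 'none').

Compare each point to [1057, 1463]: sample 3 = 1646 > UCL; sample 4 = 986 < LCL.

3, 4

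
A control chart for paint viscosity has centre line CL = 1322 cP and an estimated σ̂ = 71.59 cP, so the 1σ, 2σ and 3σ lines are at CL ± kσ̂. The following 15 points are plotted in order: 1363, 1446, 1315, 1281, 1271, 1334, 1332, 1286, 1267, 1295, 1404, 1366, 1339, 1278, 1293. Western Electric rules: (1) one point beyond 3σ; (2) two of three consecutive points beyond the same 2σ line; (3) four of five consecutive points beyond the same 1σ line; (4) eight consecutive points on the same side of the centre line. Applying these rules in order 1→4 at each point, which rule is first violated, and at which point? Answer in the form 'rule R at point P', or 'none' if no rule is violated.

none

Zone of each point (C = within 1σ̂, B = 1σ̂–2σ̂, A = 2σ̂–3σ̂, * = beyond 3σ̂; sign = side of CL): 1:+C, 2:+B, 3:-C, 4:-C, 5:-C, 6:+C, 7:+C, 8:-C, 9:-C, 10:-C, 11:+B, 12:+C, 13:+C, 14:-C, 15:-C
No rule fires across all 15 points.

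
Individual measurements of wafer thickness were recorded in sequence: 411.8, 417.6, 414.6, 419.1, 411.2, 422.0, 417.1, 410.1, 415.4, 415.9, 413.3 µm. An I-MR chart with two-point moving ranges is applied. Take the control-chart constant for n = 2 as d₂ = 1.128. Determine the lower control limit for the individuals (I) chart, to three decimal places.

401.372

X̄ = (411.8 + 417.6 + 414.6 + 419.1 + 411.2 + 422.0 + 417.1 + 410.1 + 415.4 + 415.9 + 413.3) / 11 = 415.2818
Moving ranges: 5.8, 3.0, 4.5, 7.9, 10.8, 4.9, 7.0, 5.3, 0.5, 2.6; M̄R̄ = 52.3000 / 10 = 5.2300
LCL = X̄ − 3·M̄R̄/d₂ = 415.2818 − 3 × 5.2300 / 1.128 = 401.3722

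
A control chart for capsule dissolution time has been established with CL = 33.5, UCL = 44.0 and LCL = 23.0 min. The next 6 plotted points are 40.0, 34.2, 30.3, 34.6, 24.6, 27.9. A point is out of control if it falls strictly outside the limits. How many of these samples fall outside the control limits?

0

All 6 points lie within [23.0, 44.0].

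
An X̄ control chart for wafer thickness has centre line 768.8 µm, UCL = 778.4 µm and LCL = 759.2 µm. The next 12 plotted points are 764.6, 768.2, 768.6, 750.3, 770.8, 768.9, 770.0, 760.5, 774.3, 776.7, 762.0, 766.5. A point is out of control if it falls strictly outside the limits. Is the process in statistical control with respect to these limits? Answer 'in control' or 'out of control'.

Compare each point to [759.2, 778.4]: sample 4 = 750.3 < LCL.

out of control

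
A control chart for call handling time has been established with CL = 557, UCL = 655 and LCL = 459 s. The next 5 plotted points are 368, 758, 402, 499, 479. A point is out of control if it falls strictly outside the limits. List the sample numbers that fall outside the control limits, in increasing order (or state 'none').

1, 2, 3

Compare each point to [459, 655]: sample 1 = 368 < LCL; sample 2 = 758 > UCL; sample 3 = 402 < LCL.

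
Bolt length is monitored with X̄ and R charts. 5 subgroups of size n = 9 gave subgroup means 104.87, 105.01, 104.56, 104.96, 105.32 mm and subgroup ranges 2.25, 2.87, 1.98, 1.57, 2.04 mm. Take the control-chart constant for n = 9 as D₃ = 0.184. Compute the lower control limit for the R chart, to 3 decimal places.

R̄ = (2.25 + 2.87 + 1.98 + 1.57 + 2.04) / 5 = 10.7100 / 5 = 2.1420
LCL_R = D₃·R̄ = 0.184 × 2.1420 = 0.3941

0.394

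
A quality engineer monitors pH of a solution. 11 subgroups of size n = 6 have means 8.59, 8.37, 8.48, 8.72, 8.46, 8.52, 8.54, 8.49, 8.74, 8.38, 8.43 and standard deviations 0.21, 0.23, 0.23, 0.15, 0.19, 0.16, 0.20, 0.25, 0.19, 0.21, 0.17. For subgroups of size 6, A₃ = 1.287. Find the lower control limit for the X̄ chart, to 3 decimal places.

8.264

X̄̄ = (8.59 + 8.37 + 8.48 + 8.72 + 8.46 + 8.52 + 8.54 + 8.49 + 8.74 + 8.38 + 8.43) / 11 = 8.5200
s̄ = (0.21 + 0.23 + 0.23 + 0.15 + 0.19 + 0.16 + 0.20 + 0.25 + 0.19 + 0.21 + 0.17) / 11 = 0.1991
LCL = X̄̄ − A₃·s̄ = 8.5200 − 1.287 × 0.1991 = 8.2638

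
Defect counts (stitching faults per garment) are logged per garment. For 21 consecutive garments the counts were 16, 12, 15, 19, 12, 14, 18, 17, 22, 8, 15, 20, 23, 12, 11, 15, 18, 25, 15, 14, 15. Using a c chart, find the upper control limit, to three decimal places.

28.000

c̄ = (16 + 12 + 15 + 19 + 12 + 14 + 18 + 17 + 22 + 8 + 15 + 20 + 23 + 12 + 11 + 15 + 18 + 25 + 15 + 14 + 15) / 21 = 336 / 21 = 16.0000
UCL = c̄ + 3√c̄ = 16.0000 + 3 × √16.0000 = 16.0000 + 3 × 4.0000 = 28.0000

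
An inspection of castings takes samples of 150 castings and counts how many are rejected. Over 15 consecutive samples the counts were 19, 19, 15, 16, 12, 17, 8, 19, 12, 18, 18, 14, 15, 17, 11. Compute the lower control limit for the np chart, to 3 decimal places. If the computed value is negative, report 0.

p̄ = Σdᵢ / (k·n) = 230 / (15 × 150) = 0.10222
LCL = np̄ − 3·√(np̄(1−p̄)) = 15.3333 − 3 × 3.7102 = 4.2026

4.203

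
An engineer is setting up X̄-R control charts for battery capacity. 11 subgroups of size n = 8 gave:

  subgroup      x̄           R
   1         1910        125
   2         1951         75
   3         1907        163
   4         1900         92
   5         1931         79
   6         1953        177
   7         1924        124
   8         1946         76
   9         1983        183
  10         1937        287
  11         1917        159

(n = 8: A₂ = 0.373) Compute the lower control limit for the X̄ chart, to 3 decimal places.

X̄̄ = (1910 + 1951 + 1907 + 1900 + 1931 + 1953 + 1924 + 1946 + 1983 + 1937 + 1917) / 11 = 21259.0000 / 11 = 1932.6364
R̄ = (125 + 75 + 163 + 92 + 79 + 177 + 124 + 76 + 183 + 287 + 159) / 11 = 1540.0000 / 11 = 140.0000
LCL = X̄̄ − A₂·R̄ = 1932.6364 − 0.373 × 140.0000 = 1880.4164

1880.416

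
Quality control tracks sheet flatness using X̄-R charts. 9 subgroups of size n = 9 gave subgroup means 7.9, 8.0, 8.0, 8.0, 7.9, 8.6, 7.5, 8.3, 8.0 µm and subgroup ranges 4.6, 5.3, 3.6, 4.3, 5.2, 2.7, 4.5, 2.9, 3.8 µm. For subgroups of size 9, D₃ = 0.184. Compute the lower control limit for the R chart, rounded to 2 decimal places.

0.75

R̄ = (4.6 + 5.3 + 3.6 + 4.3 + 5.2 + 2.7 + 4.5 + 2.9 + 3.8) / 9 = 36.9000 / 9 = 4.1000
LCL_R = D₃·R̄ = 0.184 × 4.1000 = 0.7544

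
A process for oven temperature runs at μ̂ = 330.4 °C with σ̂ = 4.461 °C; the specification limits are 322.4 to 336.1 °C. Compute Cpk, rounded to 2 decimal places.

0.43

Cpu = (USL − μ̂) / (3σ̂) = (336.1 − 330.4) / (3 × 4.461) = 0.4259; Cpl = (μ̂ − LSL) / (3σ̂) = (330.4 − 322.4) / (3 × 4.461) = 0.5978; Cpk = min(Cpu, Cpl) = 0.4259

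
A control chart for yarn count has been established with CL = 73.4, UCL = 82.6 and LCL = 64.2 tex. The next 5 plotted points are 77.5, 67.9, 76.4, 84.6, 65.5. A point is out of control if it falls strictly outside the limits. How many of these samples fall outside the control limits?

1

Compare each point to [64.2, 82.6]: sample 4 = 84.6 > UCL.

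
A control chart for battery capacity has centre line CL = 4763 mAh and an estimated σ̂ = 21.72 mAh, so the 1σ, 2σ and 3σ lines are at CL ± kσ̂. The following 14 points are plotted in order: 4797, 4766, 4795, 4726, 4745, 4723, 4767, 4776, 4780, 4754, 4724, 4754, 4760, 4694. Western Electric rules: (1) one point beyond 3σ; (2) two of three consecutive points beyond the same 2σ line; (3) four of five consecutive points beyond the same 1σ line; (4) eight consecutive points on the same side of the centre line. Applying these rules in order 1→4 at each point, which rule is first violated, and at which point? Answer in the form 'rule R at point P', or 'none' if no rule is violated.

Zone of each point (C = within 1σ̂, B = 1σ̂–2σ̂, A = 2σ̂–3σ̂, * = beyond 3σ̂; sign = side of CL): 1:+B, 2:+C, 3:+B, 4:-B, 5:-C, 6:-B, 7:+C, 8:+C, 9:+C, 10:-C, 11:-B, 12:-C, 13:-C, 14:-*
Rule 1 (one point beyond the 3σ limits) is satisfied at point 14.

rule 1 at point 14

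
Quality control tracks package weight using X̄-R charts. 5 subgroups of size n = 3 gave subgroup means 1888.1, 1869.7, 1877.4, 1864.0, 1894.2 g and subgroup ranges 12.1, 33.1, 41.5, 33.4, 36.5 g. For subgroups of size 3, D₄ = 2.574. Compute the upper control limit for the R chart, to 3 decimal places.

80.618

R̄ = (12.1 + 33.1 + 41.5 + 33.4 + 36.5) / 5 = 156.6000 / 5 = 31.3200
UCL_R = D₄·R̄ = 2.574 × 31.3200 = 80.6177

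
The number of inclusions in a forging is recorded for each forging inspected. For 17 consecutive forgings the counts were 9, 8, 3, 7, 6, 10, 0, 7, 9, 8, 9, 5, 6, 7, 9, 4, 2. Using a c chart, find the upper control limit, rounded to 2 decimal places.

14.01

c̄ = (9 + 8 + 3 + 7 + 6 + 10 + 0 + 7 + 9 + 8 + 9 + 5 + 6 + 7 + 9 + 4 + 2) / 17 = 109 / 17 = 6.4118
UCL = c̄ + 3√c̄ = 6.4118 + 3 × √6.4118 = 6.4118 + 3 × 2.5321 = 14.0082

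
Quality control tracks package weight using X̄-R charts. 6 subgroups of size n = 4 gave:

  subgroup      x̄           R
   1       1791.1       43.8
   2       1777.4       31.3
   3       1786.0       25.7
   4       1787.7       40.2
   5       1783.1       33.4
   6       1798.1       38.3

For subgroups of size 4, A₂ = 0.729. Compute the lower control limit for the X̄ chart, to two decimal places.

1761.39

X̄̄ = (1791.1 + 1777.4 + 1786.0 + 1787.7 + 1783.1 + 1798.1) / 6 = 10723.4000 / 6 = 1787.2333
R̄ = (43.8 + 31.3 + 25.7 + 40.2 + 33.4 + 38.3) / 6 = 212.7000 / 6 = 35.4500
LCL = X̄̄ − A₂·R̄ = 1787.2333 − 0.729 × 35.4500 = 1761.3903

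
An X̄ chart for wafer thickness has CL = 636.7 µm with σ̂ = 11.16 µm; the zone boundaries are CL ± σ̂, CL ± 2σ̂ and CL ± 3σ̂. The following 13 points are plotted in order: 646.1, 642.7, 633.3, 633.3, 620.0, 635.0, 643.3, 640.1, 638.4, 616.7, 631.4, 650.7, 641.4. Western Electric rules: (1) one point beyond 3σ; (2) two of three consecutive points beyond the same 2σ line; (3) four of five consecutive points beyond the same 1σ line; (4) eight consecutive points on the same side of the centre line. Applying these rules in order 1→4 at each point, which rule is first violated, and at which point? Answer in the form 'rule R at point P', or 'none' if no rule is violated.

none

Zone of each point (C = within 1σ̂, B = 1σ̂–2σ̂, A = 2σ̂–3σ̂, * = beyond 3σ̂; sign = side of CL): 1:+C, 2:+C, 3:-C, 4:-C, 5:-B, 6:-C, 7:+C, 8:+C, 9:+C, 10:-B, 11:-C, 12:+B, 13:+C
No rule fires across all 13 points.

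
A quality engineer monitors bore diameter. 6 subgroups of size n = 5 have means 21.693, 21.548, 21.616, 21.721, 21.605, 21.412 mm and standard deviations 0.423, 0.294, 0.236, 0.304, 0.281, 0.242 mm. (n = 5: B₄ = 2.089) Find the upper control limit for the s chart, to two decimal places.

s̄ = (0.423 + 0.294 + 0.236 + 0.304 + 0.281 + 0.242) / 6 = 0.2967
UCL_s = B₄·s̄ = 2.089 × 0.2967 = 0.6197

0.62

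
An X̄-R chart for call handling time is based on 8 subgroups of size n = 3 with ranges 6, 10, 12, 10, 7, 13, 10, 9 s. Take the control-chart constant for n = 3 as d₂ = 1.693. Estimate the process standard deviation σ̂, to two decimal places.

5.69

R̄ = (6 + 10 + 12 + 10 + 7 + 13 + 10 + 9) / 8 = 9.6250
σ̂ = R̄ / d₂ = 9.6250 / 1.693 = 5.6852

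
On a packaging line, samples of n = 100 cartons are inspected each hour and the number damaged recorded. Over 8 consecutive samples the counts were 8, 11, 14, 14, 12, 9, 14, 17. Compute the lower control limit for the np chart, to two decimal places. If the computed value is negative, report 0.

p̄ = Σdᵢ / (k·n) = 99 / (8 × 100) = 0.12375
LCL = np̄ − 3·√(np̄(1−p̄)) = 12.3750 − 3 × 3.2930 = 2.4961

2.50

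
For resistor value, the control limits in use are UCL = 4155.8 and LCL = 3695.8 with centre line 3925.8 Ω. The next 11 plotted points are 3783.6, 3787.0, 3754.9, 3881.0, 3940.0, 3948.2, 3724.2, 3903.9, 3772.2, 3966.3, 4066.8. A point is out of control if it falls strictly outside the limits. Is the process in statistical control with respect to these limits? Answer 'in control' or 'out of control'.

in control

All 11 points lie within [3695.8, 4155.8].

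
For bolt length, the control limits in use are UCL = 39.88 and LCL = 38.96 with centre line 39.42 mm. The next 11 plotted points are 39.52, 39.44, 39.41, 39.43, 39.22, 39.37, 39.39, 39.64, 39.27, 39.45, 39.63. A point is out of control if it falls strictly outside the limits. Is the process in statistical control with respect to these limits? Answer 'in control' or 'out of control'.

in control

All 11 points lie within [38.96, 39.88].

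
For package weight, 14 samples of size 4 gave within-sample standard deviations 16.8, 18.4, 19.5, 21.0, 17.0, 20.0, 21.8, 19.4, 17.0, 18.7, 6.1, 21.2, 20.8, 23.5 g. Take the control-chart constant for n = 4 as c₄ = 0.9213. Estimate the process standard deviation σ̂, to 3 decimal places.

s̄ = (16.8 + 18.4 + 19.5 + 21.0 + 17.0 + 20.0 + 21.8 + 19.4 + 17.0 + 18.7 + 6.1 + 21.2 + 20.8 + 23.5) / 14 = 18.6571
σ̂ = s̄ / c₄ = 18.6571 / 0.9213 = 20.2509

20.251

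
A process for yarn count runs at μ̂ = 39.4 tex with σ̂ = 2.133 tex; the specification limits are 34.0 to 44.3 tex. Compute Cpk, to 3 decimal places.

0.766

Cpu = (USL − μ̂) / (3σ̂) = (44.3 − 39.4) / (3 × 2.133) = 0.7657; Cpl = (μ̂ − LSL) / (3σ̂) = (39.4 − 34.0) / (3 × 2.133) = 0.8439; Cpk = min(Cpu, Cpl) = 0.7657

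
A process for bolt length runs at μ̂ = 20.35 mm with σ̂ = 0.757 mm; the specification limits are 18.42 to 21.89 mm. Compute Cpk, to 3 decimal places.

Cpu = (USL − μ̂) / (3σ̂) = (21.89 − 20.35) / (3 × 0.757) = 0.6781; Cpl = (μ̂ − LSL) / (3σ̂) = (20.35 − 18.42) / (3 × 0.757) = 0.8498; Cpk = min(Cpu, Cpl) = 0.6781

0.678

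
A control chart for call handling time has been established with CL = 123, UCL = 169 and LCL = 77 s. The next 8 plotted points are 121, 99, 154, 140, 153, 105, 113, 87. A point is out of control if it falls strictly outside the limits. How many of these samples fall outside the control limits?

All 8 points lie within [77, 169].

0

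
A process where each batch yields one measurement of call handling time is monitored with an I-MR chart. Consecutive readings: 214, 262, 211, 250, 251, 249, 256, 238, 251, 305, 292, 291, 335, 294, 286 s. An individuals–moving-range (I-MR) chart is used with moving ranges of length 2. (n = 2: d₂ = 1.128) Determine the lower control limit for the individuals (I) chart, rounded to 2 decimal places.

X̄ = (214 + 262 + 211 + 250 + 251 + 249 + 256 + 238 + 251 + 305 + 292 + 291 + 335 + 294 + 286) / 15 = 265.6667
Moving ranges: 48, 51, 39, 1, 2, 7, 18, 13, 54, 13, 1, 44, 41, 8; M̄R̄ = 340.0000 / 14 = 24.2857
LCL = X̄ − 3·M̄R̄/d₂ = 265.6667 − 3 × 24.2857 / 1.128 = 201.0770

201.08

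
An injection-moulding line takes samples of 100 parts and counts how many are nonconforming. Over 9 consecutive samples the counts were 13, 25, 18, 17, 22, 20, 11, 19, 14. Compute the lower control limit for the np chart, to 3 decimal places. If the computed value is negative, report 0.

p̄ = Σdᵢ / (k·n) = 159 / (9 × 100) = 0.17667
LCL = np̄ − 3·√(np̄(1−p̄)) = 17.6667 − 3 × 3.8139 = 6.2251

6.225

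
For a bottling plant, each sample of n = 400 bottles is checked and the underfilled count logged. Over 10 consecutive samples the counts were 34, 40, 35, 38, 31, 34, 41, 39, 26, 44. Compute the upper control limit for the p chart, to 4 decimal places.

0.1335

p̄ = Σdᵢ / (k·n) = 362 / (10 × 400) = 0.09050
UCL = p̄ + 3·√(p̄(1−p̄)/n) = 0.09050 + 3 × √(0.09050×0.90950/400) = 0.09050 + 3 × 0.01434 = 0.13353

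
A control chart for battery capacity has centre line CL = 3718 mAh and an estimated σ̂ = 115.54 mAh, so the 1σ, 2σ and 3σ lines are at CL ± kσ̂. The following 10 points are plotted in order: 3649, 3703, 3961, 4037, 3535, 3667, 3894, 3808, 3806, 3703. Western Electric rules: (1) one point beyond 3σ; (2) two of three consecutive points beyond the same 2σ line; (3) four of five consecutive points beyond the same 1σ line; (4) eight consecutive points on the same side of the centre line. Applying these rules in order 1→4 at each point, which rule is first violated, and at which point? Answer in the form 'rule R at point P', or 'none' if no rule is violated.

Zone of each point (C = within 1σ̂, B = 1σ̂–2σ̂, A = 2σ̂–3σ̂, * = beyond 3σ̂; sign = side of CL): 1:-C, 2:-C, 3:+A, 4:+A, 5:-B, 6:-C, 7:+B, 8:+C, 9:+C, 10:-C
Rule 2 (two of three consecutive points beyond the same 2σ limit) is satisfied at point 4.

rule 2 at point 4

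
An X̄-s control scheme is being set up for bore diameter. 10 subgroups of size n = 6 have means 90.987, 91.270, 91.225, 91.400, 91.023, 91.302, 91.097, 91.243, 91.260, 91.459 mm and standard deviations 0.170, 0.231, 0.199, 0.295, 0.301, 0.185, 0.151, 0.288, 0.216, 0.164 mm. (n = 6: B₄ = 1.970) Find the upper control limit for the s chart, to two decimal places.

s̄ = (0.170 + 0.231 + 0.199 + 0.295 + 0.301 + 0.185 + 0.151 + 0.288 + 0.216 + 0.164) / 10 = 0.2200
UCL_s = B₄·s̄ = 1.970 × 0.2200 = 0.4334

0.43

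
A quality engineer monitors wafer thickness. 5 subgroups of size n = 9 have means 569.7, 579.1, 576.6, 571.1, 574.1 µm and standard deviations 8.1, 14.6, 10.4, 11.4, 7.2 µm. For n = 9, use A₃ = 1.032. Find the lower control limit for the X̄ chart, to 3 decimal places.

563.449

X̄̄ = (569.7 + 579.1 + 576.6 + 571.1 + 574.1) / 5 = 574.1200
s̄ = (8.1 + 14.6 + 10.4 + 11.4 + 7.2) / 5 = 10.3400
LCL = X̄̄ − A₃·s̄ = 574.1200 − 1.032 × 10.3400 = 563.4491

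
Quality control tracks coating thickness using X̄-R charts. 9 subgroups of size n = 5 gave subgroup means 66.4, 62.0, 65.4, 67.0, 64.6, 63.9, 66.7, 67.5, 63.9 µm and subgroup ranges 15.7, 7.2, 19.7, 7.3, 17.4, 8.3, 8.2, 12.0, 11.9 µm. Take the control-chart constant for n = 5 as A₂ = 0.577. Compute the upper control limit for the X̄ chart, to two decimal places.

72.17

X̄̄ = (66.4 + 62.0 + 65.4 + 67.0 + 64.6 + 63.9 + 66.7 + 67.5 + 63.9) / 9 = 587.4000 / 9 = 65.2667
R̄ = (15.7 + 7.2 + 19.7 + 7.3 + 17.4 + 8.3 + 8.2 + 12.0 + 11.9) / 9 = 107.7000 / 9 = 11.9667
UCL = X̄̄ + A₂·R̄ = 65.2667 + 0.577 × 11.9667 = 72.1714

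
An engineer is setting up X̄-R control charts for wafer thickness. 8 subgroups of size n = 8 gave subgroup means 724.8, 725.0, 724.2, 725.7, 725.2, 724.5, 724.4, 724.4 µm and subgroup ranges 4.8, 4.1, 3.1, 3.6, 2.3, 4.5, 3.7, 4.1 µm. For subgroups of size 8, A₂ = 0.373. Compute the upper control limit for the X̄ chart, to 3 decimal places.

X̄̄ = (724.8 + 725.0 + 724.2 + 725.7 + 725.2 + 724.5 + 724.4 + 724.4) / 8 = 5798.2000 / 8 = 724.7750
R̄ = (4.8 + 4.1 + 3.1 + 3.6 + 2.3 + 4.5 + 3.7 + 4.1) / 8 = 30.2000 / 8 = 3.7750
UCL = X̄̄ + A₂·R̄ = 724.7750 + 0.373 × 3.7750 = 726.1831

726.183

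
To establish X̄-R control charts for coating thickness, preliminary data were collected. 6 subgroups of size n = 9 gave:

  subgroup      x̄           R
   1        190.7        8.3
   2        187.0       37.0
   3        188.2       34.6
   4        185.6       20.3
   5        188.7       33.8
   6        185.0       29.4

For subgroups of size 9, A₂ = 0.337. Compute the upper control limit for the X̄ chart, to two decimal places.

X̄̄ = (190.7 + 187.0 + 188.2 + 185.6 + 188.7 + 185.0) / 6 = 1125.2000 / 6 = 187.5333
R̄ = (8.3 + 37.0 + 34.6 + 20.3 + 33.8 + 29.4) / 6 = 163.4000 / 6 = 27.2333
UCL = X̄̄ + A₂·R̄ = 187.5333 + 0.337 × 27.2333 = 196.7110

196.71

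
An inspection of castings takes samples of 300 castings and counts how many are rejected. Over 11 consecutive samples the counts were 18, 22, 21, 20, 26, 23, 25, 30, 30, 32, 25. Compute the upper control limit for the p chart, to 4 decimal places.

0.1301

p̄ = Σdᵢ / (k·n) = 272 / (11 × 300) = 0.08242
UCL = p̄ + 3·√(p̄(1−p̄)/n) = 0.08242 + 3 × √(0.08242×0.91758/300) = 0.08242 + 3 × 0.01588 = 0.13006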